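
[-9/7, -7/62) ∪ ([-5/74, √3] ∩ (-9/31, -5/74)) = [-9/7, -7/62)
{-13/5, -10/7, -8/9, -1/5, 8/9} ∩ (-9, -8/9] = {-13/5, -10/7, -8/9}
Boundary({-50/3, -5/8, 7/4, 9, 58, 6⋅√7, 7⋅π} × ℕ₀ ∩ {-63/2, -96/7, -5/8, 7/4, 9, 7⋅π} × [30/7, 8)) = {-5/8, 7/4, 9, 7⋅π} × {5, 6, 7}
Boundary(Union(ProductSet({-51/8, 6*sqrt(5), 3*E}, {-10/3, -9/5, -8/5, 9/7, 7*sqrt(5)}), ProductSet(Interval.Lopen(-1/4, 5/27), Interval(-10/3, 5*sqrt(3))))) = Union(ProductSet({-1/4, 5/27}, Interval(-10/3, 5*sqrt(3))), ProductSet({-51/8, 6*sqrt(5), 3*E}, {-10/3, -9/5, -8/5, 9/7, 7*sqrt(5)}), ProductSet(Interval(-1/4, 5/27), {-10/3, 5*sqrt(3)}))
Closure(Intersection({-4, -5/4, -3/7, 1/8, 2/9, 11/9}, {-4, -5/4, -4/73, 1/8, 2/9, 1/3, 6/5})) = {-4, -5/4, 1/8, 2/9}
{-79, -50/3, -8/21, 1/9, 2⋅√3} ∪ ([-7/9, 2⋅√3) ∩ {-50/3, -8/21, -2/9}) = {-79, -50/3, -8/21, -2/9, 1/9, 2⋅√3}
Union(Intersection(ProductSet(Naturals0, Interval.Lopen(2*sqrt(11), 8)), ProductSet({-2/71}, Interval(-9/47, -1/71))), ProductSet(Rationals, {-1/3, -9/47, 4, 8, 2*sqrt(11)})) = ProductSet(Rationals, {-1/3, -9/47, 4, 8, 2*sqrt(11)})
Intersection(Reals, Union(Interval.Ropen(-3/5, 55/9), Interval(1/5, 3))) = Interval.Ropen(-3/5, 55/9)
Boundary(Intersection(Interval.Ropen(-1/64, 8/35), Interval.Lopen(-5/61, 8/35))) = {-1/64, 8/35}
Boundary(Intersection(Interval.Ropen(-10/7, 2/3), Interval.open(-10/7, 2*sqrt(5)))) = {-10/7, 2/3}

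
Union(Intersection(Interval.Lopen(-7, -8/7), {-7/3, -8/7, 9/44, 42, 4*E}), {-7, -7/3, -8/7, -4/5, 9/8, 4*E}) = {-7, -7/3, -8/7, -4/5, 9/8, 4*E}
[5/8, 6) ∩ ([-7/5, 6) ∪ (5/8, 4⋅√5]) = [5/8, 6)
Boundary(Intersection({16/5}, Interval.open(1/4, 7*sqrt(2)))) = {16/5}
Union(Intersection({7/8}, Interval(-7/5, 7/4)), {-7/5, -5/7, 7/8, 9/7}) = {-7/5, -5/7, 7/8, 9/7}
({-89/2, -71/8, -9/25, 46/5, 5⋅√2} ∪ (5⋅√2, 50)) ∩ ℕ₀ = {8, 9, …, 49}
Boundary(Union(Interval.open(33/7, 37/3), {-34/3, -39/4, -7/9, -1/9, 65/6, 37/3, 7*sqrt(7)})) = {-34/3, -39/4, -7/9, -1/9, 33/7, 37/3, 7*sqrt(7)}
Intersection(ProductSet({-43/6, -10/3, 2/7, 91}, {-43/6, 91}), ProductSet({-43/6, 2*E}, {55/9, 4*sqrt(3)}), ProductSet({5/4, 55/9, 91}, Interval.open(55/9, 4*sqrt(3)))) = EmptySet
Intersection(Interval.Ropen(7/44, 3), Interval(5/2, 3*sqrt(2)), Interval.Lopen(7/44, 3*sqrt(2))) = Interval.Ropen(5/2, 3)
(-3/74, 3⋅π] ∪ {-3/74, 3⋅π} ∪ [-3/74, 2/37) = [-3/74, 3⋅π]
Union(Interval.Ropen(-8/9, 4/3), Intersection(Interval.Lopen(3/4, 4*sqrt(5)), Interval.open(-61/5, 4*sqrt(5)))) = Interval.Ropen(-8/9, 4*sqrt(5))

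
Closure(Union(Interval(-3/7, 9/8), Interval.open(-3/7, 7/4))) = Interval(-3/7, 7/4)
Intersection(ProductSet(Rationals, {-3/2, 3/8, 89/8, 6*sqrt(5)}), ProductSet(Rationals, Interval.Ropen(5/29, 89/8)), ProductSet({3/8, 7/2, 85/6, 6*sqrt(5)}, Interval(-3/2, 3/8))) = ProductSet({3/8, 7/2, 85/6}, {3/8})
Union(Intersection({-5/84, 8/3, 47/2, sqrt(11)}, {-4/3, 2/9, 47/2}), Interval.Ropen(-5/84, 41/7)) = Union({47/2}, Interval.Ropen(-5/84, 41/7))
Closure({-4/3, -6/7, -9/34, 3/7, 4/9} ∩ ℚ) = {-4/3, -6/7, -9/34, 3/7, 4/9}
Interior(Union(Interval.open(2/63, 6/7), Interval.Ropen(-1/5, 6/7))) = Interval.open(-1/5, 6/7)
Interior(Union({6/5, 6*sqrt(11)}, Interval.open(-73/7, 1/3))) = Interval.open(-73/7, 1/3)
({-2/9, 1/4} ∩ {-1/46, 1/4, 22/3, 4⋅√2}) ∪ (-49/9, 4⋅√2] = (-49/9, 4⋅√2]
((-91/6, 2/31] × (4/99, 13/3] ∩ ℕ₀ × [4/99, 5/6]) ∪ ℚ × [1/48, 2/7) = (ℚ × [1/48, 2/7)) ∪ ({0} × (4/99, 5/6])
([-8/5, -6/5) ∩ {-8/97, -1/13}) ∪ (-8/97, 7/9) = (-8/97, 7/9)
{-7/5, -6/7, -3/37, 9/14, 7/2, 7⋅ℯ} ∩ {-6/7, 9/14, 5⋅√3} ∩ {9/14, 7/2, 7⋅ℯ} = {9/14}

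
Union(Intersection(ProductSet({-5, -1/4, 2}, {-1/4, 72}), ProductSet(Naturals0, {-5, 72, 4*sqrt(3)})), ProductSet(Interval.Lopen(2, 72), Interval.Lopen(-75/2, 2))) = Union(ProductSet({2}, {72}), ProductSet(Interval.Lopen(2, 72), Interval.Lopen(-75/2, 2)))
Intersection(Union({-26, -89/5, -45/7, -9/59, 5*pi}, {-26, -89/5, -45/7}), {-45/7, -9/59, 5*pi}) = {-45/7, -9/59, 5*pi}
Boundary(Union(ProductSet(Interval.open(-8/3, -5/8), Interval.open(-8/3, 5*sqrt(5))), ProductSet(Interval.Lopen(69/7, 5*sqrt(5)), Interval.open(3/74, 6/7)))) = Union(ProductSet({-8/3, -5/8}, Interval(-8/3, 5*sqrt(5))), ProductSet({69/7, 5*sqrt(5)}, Interval(3/74, 6/7)), ProductSet(Interval(-8/3, -5/8), {-8/3, 5*sqrt(5)}), ProductSet(Interval(69/7, 5*sqrt(5)), {3/74, 6/7}))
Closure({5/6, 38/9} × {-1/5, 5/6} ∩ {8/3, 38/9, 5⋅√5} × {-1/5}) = {38/9} × {-1/5}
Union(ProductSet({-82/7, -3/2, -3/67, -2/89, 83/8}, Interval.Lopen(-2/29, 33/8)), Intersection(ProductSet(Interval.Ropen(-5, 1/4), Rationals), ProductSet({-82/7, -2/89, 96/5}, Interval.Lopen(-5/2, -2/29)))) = Union(ProductSet({-2/89}, Intersection(Interval.Lopen(-5/2, -2/29), Rationals)), ProductSet({-82/7, -3/2, -3/67, -2/89, 83/8}, Interval.Lopen(-2/29, 33/8)))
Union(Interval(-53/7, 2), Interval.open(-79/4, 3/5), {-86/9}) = Interval.Lopen(-79/4, 2)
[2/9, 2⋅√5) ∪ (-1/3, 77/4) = (-1/3, 77/4)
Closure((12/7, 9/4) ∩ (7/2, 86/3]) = ∅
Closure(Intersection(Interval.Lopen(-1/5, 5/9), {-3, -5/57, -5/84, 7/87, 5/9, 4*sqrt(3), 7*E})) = {-5/57, -5/84, 7/87, 5/9}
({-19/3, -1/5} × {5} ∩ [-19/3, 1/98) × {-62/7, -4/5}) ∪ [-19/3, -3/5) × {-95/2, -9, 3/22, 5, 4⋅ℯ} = [-19/3, -3/5) × {-95/2, -9, 3/22, 5, 4⋅ℯ}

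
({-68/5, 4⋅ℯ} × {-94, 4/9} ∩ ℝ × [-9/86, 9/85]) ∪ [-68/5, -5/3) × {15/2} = [-68/5, -5/3) × {15/2}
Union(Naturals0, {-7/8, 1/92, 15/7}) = Union({-7/8, 1/92, 15/7}, Naturals0)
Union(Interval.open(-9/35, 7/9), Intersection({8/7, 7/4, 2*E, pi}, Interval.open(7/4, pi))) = Interval.open(-9/35, 7/9)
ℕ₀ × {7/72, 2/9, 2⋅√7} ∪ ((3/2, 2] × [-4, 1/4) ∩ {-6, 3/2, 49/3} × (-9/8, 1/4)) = ℕ₀ × {7/72, 2/9, 2⋅√7}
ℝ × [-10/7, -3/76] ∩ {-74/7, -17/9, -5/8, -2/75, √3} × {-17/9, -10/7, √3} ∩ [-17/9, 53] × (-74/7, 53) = {-17/9, -5/8, -2/75, √3} × {-10/7}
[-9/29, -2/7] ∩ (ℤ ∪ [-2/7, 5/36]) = {-2/7}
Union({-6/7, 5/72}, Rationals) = Rationals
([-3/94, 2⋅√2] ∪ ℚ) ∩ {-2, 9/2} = {-2, 9/2}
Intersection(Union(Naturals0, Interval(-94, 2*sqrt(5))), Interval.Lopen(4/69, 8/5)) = Union(Interval.Lopen(4/69, 8/5), Range(1, 2, 1))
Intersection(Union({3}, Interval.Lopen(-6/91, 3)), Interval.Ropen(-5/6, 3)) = Interval.open(-6/91, 3)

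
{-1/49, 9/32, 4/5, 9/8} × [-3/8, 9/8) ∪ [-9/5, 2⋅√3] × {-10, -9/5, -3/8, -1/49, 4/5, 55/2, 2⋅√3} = ({-1/49, 9/32, 4/5, 9/8} × [-3/8, 9/8)) ∪ ([-9/5, 2⋅√3] × {-10, -9/5, -3/8, -1/49, 4/5, 55/2, 2⋅√3})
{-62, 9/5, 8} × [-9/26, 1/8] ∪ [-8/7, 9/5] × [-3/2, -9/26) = ({-62, 9/5, 8} × [-9/26, 1/8]) ∪ ([-8/7, 9/5] × [-3/2, -9/26))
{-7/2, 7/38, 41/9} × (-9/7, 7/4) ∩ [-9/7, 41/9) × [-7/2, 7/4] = {7/38} × (-9/7, 7/4)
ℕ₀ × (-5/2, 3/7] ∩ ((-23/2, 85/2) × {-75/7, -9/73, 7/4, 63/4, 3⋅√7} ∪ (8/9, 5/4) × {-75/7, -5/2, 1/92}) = ({0, 1, …, 42} × {-9/73}) ∪ ({1} × {1/92})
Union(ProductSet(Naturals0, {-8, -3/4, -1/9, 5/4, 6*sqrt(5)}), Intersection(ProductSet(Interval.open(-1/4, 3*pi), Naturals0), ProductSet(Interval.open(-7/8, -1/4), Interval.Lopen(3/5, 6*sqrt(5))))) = ProductSet(Naturals0, {-8, -3/4, -1/9, 5/4, 6*sqrt(5)})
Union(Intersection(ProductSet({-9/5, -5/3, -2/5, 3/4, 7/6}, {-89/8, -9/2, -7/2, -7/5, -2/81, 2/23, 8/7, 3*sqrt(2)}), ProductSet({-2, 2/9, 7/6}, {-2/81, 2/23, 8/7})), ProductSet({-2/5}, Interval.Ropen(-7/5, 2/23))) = Union(ProductSet({-2/5}, Interval.Ropen(-7/5, 2/23)), ProductSet({7/6}, {-2/81, 2/23, 8/7}))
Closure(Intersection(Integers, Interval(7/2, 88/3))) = Range(4, 30, 1)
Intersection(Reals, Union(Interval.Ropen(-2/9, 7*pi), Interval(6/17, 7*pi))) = Interval(-2/9, 7*pi)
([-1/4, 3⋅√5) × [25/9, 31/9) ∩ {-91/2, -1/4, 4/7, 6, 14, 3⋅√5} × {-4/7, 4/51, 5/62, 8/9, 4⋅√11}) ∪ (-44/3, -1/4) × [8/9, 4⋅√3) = (-44/3, -1/4) × [8/9, 4⋅√3)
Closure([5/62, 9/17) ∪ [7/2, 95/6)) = [5/62, 9/17] ∪ [7/2, 95/6]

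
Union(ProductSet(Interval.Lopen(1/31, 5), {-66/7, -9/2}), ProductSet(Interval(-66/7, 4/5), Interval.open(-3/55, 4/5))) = Union(ProductSet(Interval(-66/7, 4/5), Interval.open(-3/55, 4/5)), ProductSet(Interval.Lopen(1/31, 5), {-66/7, -9/2}))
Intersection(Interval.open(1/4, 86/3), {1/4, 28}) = {28}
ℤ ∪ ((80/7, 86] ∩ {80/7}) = ℤ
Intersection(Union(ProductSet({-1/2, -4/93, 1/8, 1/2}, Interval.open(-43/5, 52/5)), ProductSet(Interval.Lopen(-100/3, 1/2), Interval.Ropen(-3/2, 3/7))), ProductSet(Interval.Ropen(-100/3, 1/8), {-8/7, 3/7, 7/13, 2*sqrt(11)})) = Union(ProductSet({-1/2, -4/93}, {-8/7, 3/7, 7/13, 2*sqrt(11)}), ProductSet(Interval.open(-100/3, 1/8), {-8/7}))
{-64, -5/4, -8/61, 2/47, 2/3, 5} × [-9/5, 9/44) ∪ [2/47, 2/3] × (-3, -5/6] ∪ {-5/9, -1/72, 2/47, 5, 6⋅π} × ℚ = ({-5/9, -1/72, 2/47, 5, 6⋅π} × ℚ) ∪ ([2/47, 2/3] × (-3, -5/6]) ∪ ({-64, -5/4, -8/61, 2/47, 2/3, 5} × [-9/5, 9/44))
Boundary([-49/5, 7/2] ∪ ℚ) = (-∞, -49/5] ∪ [7/2, ∞)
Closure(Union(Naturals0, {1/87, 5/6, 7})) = Union({1/87, 5/6}, Naturals0)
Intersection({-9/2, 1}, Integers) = {1}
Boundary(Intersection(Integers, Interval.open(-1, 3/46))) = Range(0, 1, 1)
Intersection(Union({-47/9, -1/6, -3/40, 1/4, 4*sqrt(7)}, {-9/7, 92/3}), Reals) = {-47/9, -9/7, -1/6, -3/40, 1/4, 92/3, 4*sqrt(7)}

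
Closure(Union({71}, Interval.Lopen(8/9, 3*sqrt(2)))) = Union({71}, Interval(8/9, 3*sqrt(2)))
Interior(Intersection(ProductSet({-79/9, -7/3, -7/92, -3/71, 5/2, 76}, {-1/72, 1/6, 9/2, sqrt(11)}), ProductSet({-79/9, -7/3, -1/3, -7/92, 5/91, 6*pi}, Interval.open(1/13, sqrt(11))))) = EmptySet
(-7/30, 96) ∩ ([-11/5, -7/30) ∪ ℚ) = ℚ ∩ (-7/30, 96)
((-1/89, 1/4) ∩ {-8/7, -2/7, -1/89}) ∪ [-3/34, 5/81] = [-3/34, 5/81]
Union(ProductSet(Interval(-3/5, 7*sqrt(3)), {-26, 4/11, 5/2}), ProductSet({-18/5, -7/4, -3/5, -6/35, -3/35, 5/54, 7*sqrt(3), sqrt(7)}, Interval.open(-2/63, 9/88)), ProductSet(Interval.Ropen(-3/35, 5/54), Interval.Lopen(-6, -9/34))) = Union(ProductSet({-18/5, -7/4, -3/5, -6/35, -3/35, 5/54, 7*sqrt(3), sqrt(7)}, Interval.open(-2/63, 9/88)), ProductSet(Interval(-3/5, 7*sqrt(3)), {-26, 4/11, 5/2}), ProductSet(Interval.Ropen(-3/35, 5/54), Interval.Lopen(-6, -9/34)))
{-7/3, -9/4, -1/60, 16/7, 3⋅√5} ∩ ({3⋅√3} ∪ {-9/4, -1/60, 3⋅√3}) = {-9/4, -1/60}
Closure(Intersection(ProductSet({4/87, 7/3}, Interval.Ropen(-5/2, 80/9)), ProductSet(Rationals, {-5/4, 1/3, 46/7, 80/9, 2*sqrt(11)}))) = ProductSet({4/87, 7/3}, {-5/4, 1/3, 46/7, 2*sqrt(11)})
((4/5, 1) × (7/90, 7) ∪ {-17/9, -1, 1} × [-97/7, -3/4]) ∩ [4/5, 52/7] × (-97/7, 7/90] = {1} × (-97/7, -3/4]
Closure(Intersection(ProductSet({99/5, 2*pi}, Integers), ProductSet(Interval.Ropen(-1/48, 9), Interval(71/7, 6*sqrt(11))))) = ProductSet({2*pi}, Range(11, 20, 1))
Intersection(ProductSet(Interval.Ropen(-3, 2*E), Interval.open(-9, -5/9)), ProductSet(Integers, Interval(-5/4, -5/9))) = ProductSet(Range(-3, 6, 1), Interval.Ropen(-5/4, -5/9))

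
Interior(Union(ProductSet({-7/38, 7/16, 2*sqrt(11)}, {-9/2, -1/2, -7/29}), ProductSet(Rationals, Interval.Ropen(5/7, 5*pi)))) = EmptySet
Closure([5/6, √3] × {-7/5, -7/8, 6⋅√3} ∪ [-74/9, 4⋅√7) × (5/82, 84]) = ({-74/9, 4⋅√7} × [5/82, 84]) ∪ ([-74/9, 4⋅√7] × {5/82, 84}) ∪ ([-74/9, 4⋅√7) × (5/82, 84]) ∪ ([5/6, √3] × {-7/5, -7/8, 6⋅√3})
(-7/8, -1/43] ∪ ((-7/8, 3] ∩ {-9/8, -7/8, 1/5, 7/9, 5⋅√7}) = (-7/8, -1/43] ∪ {1/5, 7/9}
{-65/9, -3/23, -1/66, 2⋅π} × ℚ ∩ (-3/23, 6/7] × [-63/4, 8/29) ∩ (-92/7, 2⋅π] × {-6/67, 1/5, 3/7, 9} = {-1/66} × {-6/67, 1/5}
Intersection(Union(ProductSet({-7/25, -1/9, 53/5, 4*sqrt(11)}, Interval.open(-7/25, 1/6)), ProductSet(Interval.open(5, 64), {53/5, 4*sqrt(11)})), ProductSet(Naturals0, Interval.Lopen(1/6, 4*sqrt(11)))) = ProductSet(Range(6, 64, 1), {53/5, 4*sqrt(11)})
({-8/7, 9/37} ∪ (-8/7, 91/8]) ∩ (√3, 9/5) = (√3, 9/5)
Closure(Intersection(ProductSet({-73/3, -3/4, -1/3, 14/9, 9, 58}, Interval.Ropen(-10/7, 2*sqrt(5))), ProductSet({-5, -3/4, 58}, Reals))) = ProductSet({-3/4, 58}, Interval(-10/7, 2*sqrt(5)))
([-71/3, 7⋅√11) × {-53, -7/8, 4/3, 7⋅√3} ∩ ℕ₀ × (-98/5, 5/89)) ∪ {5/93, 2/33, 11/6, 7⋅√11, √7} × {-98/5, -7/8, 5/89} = ({0, 1, …, 23} × {-7/8}) ∪ ({5/93, 2/33, 11/6, 7⋅√11, √7} × {-98/5, -7/8, 5/89})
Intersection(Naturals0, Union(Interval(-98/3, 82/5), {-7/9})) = Range(0, 17, 1)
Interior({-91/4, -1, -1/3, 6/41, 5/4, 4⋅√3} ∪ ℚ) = ∅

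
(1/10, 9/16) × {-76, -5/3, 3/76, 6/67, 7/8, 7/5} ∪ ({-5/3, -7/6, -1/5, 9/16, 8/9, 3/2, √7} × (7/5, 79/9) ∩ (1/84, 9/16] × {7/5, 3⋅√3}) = ({9/16} × {3⋅√3}) ∪ ((1/10, 9/16) × {-76, -5/3, 3/76, 6/67, 7/8, 7/5})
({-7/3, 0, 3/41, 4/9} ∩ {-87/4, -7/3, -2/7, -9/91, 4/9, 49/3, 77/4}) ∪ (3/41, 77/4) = {-7/3} ∪ (3/41, 77/4)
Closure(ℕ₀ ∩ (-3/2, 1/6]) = {0}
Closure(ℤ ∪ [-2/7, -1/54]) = ℤ ∪ [-2/7, -1/54]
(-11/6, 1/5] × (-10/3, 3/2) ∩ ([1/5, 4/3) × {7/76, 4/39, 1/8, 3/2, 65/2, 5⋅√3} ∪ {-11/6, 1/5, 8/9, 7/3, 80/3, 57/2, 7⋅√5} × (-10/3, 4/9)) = {1/5} × (-10/3, 4/9)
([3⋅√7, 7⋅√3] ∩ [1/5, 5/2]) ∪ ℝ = ℝ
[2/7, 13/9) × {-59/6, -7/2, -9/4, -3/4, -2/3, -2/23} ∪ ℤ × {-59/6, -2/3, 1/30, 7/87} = (ℤ × {-59/6, -2/3, 1/30, 7/87}) ∪ ([2/7, 13/9) × {-59/6, -7/2, -9/4, -3/4, -2/3, -2/23})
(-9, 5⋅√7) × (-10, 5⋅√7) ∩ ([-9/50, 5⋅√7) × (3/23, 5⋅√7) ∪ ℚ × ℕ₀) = ((ℚ ∩ (-9, 5⋅√7)) × {0, 1, …, 13}) ∪ ([-9/50, 5⋅√7) × (3/23, 5⋅√7))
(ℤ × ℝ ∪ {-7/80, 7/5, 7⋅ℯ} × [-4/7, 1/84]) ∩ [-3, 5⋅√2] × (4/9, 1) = {-3, -2, …, 7} × (4/9, 1)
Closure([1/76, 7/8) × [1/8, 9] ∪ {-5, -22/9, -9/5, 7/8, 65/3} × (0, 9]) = ([1/76, 7/8] × [1/8, 9]) ∪ ({-5, -22/9, -9/5, 7/8, 65/3} × [0, 9])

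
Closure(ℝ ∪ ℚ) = ℝ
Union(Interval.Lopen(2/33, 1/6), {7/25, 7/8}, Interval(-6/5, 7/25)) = Union({7/8}, Interval(-6/5, 7/25))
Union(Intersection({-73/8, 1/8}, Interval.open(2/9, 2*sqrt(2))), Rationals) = Rationals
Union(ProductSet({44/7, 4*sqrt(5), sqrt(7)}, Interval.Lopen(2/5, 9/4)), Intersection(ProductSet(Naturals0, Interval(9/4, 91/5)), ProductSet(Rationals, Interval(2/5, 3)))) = Union(ProductSet({44/7, 4*sqrt(5), sqrt(7)}, Interval.Lopen(2/5, 9/4)), ProductSet(Naturals0, Interval(9/4, 3)))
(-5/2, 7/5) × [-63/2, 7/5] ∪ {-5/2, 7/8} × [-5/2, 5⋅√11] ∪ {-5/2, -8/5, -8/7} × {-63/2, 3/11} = ({-5/2, -8/5, -8/7} × {-63/2, 3/11}) ∪ ((-5/2, 7/5) × [-63/2, 7/5]) ∪ ({-5/2, 7/8} × [-5/2, 5⋅√11])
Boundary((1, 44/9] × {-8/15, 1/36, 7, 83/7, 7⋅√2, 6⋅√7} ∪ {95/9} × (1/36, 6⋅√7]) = ({95/9} × [1/36, 6⋅√7]) ∪ ([1, 44/9] × {-8/15, 1/36, 7, 83/7, 7⋅√2, 6⋅√7})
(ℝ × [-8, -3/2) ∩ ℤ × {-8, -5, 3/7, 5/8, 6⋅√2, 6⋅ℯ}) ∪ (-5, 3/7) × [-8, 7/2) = (ℤ × {-8, -5}) ∪ ((-5, 3/7) × [-8, 7/2))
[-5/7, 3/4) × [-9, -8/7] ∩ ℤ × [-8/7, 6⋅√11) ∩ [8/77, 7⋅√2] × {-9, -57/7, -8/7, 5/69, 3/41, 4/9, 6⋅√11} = ∅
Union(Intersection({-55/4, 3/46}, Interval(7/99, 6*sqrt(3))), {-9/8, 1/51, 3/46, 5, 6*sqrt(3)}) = {-9/8, 1/51, 3/46, 5, 6*sqrt(3)}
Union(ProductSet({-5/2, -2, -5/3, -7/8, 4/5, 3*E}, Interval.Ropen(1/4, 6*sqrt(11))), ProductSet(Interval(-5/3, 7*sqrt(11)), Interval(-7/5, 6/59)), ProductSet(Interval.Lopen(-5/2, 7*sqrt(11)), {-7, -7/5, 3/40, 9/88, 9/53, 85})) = Union(ProductSet({-5/2, -2, -5/3, -7/8, 4/5, 3*E}, Interval.Ropen(1/4, 6*sqrt(11))), ProductSet(Interval.Lopen(-5/2, 7*sqrt(11)), {-7, -7/5, 3/40, 9/88, 9/53, 85}), ProductSet(Interval(-5/3, 7*sqrt(11)), Interval(-7/5, 6/59)))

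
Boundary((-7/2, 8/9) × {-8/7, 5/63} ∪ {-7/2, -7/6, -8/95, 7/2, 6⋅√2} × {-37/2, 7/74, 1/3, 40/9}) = ([-7/2, 8/9] × {-8/7, 5/63}) ∪ ({-7/2, -7/6, -8/95, 7/2, 6⋅√2} × {-37/2, 7/74, 1/3, 40/9})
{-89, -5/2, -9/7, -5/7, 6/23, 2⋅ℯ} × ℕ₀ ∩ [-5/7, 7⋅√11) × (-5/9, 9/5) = {-5/7, 6/23, 2⋅ℯ} × {0, 1}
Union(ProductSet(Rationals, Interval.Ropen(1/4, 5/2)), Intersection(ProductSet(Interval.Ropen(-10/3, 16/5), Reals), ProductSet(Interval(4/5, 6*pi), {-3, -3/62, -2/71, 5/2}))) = Union(ProductSet(Interval.Ropen(4/5, 16/5), {-3, -3/62, -2/71, 5/2}), ProductSet(Rationals, Interval.Ropen(1/4, 5/2)))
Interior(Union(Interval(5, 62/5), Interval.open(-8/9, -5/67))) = Union(Interval.open(-8/9, -5/67), Interval.open(5, 62/5))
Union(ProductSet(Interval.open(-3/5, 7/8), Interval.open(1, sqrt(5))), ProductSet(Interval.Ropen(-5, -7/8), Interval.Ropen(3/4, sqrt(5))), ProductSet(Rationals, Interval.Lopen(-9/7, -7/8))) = Union(ProductSet(Interval.Ropen(-5, -7/8), Interval.Ropen(3/4, sqrt(5))), ProductSet(Interval.open(-3/5, 7/8), Interval.open(1, sqrt(5))), ProductSet(Rationals, Interval.Lopen(-9/7, -7/8)))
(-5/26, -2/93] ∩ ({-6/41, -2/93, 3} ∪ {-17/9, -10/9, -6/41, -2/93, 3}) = {-6/41, -2/93}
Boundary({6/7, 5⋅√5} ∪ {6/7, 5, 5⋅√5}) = {6/7, 5, 5⋅√5}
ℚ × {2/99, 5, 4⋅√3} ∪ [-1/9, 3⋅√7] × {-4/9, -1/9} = (ℚ × {2/99, 5, 4⋅√3}) ∪ ([-1/9, 3⋅√7] × {-4/9, -1/9})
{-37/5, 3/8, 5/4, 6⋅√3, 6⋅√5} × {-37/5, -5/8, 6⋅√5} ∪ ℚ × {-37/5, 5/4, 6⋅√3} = (ℚ × {-37/5, 5/4, 6⋅√3}) ∪ ({-37/5, 3/8, 5/4, 6⋅√3, 6⋅√5} × {-37/5, -5/8, 6⋅√5})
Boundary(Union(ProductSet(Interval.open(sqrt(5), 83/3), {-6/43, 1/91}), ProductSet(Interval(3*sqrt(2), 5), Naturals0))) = Union(ProductSet(Interval(3*sqrt(2), 5), Naturals0), ProductSet(Interval(sqrt(5), 83/3), {-6/43, 1/91}))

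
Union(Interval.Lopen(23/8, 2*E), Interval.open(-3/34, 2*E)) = Interval.Lopen(-3/34, 2*E)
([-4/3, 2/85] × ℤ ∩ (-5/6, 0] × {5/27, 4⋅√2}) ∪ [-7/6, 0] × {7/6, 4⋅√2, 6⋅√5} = [-7/6, 0] × {7/6, 4⋅√2, 6⋅√5}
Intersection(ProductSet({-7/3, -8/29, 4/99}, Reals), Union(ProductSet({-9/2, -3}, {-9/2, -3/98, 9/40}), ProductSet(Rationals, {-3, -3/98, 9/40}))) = ProductSet({-7/3, -8/29, 4/99}, {-3, -3/98, 9/40})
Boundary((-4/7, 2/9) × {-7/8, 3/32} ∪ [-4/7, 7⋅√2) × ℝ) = {-4/7, 7⋅√2} × ℝ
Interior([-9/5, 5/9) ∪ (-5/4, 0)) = (-9/5, 5/9)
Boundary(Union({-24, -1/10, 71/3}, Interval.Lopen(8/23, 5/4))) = {-24, -1/10, 8/23, 5/4, 71/3}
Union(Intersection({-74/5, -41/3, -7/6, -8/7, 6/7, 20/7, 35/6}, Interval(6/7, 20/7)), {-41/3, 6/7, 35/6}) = {-41/3, 6/7, 20/7, 35/6}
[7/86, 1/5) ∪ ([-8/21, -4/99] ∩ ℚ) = [7/86, 1/5) ∪ (ℚ ∩ [-8/21, -4/99])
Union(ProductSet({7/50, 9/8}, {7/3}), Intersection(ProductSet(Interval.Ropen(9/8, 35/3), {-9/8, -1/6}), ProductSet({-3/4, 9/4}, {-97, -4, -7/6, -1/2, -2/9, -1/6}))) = Union(ProductSet({9/4}, {-1/6}), ProductSet({7/50, 9/8}, {7/3}))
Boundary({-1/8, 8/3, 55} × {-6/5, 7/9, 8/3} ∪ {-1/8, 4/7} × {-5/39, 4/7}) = ({-1/8, 4/7} × {-5/39, 4/7}) ∪ ({-1/8, 8/3, 55} × {-6/5, 7/9, 8/3})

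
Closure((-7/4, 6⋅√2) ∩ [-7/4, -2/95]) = [-7/4, -2/95]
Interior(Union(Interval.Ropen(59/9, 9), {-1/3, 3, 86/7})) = Interval.open(59/9, 9)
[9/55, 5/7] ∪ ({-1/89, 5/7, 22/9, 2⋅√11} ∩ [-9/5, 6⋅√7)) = {-1/89, 22/9, 2⋅√11} ∪ [9/55, 5/7]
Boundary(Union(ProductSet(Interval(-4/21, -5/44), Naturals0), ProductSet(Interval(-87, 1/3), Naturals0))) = ProductSet(Interval(-87, 1/3), Naturals0)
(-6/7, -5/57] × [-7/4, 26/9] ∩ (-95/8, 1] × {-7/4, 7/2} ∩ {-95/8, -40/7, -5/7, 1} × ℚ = {-5/7} × {-7/4}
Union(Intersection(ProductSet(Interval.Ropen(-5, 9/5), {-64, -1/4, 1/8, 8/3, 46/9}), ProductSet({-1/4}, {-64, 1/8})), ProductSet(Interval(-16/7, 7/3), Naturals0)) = Union(ProductSet({-1/4}, {-64, 1/8}), ProductSet(Interval(-16/7, 7/3), Naturals0))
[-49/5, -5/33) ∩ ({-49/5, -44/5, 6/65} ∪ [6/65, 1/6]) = {-49/5, -44/5}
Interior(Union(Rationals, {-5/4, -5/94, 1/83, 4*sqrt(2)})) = EmptySet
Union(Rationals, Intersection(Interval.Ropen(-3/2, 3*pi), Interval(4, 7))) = Union(Interval(4, 7), Rationals)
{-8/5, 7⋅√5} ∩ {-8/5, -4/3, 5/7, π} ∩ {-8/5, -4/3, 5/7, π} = {-8/5}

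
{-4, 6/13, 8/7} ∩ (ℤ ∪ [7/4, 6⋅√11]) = {-4}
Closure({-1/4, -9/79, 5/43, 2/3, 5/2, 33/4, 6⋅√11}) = {-1/4, -9/79, 5/43, 2/3, 5/2, 33/4, 6⋅√11}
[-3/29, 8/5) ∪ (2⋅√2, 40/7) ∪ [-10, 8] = [-10, 8]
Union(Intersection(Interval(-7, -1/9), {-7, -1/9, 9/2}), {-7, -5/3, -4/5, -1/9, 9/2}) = {-7, -5/3, -4/5, -1/9, 9/2}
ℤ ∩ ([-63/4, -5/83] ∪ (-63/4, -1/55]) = {-15, -14, …, -1}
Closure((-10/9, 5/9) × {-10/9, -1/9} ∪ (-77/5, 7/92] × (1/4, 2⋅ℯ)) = ([-10/9, 5/9] × {-10/9, -1/9}) ∪ ({-77/5, 7/92} × [1/4, 2⋅ℯ]) ∪ ([-77/5, 7/92] × {1/4, 2⋅ℯ}) ∪ ((-77/5, 7/92] × (1/4, 2⋅ℯ))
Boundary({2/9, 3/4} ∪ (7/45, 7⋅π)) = {7/45, 7⋅π}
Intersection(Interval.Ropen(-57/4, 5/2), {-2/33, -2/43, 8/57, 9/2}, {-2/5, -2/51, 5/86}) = EmptySet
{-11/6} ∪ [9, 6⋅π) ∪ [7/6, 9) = {-11/6} ∪ [7/6, 6⋅π)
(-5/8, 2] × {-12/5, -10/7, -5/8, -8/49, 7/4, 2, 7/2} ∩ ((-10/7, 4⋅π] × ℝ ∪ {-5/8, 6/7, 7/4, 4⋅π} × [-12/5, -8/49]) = (-5/8, 2] × {-12/5, -10/7, -5/8, -8/49, 7/4, 2, 7/2}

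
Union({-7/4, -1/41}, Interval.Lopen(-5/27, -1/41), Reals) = Interval(-oo, oo)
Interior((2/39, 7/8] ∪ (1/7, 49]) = (2/39, 49)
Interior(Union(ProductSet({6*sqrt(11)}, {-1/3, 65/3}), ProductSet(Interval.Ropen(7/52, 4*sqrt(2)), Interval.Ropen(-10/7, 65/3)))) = ProductSet(Interval.open(7/52, 4*sqrt(2)), Interval.open(-10/7, 65/3))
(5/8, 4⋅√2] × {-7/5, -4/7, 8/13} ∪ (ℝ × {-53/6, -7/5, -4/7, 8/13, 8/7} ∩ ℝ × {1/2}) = (5/8, 4⋅√2] × {-7/5, -4/7, 8/13}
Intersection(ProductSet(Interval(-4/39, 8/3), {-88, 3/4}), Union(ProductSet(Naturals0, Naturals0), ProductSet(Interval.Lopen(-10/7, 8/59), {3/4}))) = ProductSet(Interval(-4/39, 8/59), {3/4})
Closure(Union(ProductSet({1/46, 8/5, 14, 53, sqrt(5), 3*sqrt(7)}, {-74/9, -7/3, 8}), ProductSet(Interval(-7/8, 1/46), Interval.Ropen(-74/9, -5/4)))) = Union(ProductSet({1/46, 8/5, 14, 53, sqrt(5), 3*sqrt(7)}, {-74/9, -7/3, 8}), ProductSet(Interval(-7/8, 1/46), Interval(-74/9, -5/4)))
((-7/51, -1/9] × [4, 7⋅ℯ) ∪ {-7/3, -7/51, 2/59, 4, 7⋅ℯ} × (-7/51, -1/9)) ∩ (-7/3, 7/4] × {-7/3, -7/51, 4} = (-7/51, -1/9] × {4}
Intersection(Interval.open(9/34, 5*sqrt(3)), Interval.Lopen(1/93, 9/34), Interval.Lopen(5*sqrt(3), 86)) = EmptySet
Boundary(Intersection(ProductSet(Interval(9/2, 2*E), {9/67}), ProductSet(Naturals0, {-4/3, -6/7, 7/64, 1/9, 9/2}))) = EmptySet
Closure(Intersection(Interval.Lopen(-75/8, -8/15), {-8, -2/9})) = {-8}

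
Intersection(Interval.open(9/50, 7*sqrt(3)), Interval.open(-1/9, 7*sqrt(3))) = Interval.open(9/50, 7*sqrt(3))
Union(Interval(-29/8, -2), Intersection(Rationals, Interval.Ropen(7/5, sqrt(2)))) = Union(Intersection(Interval.Ropen(7/5, sqrt(2)), Rationals), Interval(-29/8, -2))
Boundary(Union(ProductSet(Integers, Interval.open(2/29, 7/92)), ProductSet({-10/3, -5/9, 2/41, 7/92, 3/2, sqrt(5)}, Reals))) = Union(ProductSet({-10/3, -5/9, 2/41, 7/92, 3/2, sqrt(5)}, Reals), ProductSet(Integers, Interval(2/29, 7/92)))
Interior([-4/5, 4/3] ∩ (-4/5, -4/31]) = (-4/5, -4/31)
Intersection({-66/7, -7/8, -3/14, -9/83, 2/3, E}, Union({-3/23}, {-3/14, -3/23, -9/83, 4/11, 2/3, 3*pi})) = {-3/14, -9/83, 2/3}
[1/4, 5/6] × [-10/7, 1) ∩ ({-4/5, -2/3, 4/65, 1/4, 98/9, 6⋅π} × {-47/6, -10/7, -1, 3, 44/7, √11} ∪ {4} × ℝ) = {1/4} × {-10/7, -1}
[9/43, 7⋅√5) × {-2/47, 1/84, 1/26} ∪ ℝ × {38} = (ℝ × {38}) ∪ ([9/43, 7⋅√5) × {-2/47, 1/84, 1/26})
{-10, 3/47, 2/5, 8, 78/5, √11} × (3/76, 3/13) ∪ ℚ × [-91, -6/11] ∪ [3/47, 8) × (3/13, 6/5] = (ℚ × [-91, -6/11]) ∪ ([3/47, 8) × (3/13, 6/5]) ∪ ({-10, 3/47, 2/5, 8, 78/5, √11} × (3/76, 3/13))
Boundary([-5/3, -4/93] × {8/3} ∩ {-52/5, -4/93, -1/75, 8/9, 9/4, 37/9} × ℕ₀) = ∅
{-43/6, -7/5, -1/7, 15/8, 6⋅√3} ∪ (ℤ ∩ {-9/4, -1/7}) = {-43/6, -7/5, -1/7, 15/8, 6⋅√3}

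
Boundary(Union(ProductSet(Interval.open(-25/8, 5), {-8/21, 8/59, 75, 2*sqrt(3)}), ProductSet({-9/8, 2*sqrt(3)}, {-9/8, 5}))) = Union(ProductSet({-9/8, 2*sqrt(3)}, {-9/8, 5}), ProductSet(Interval(-25/8, 5), {-8/21, 8/59, 75, 2*sqrt(3)}))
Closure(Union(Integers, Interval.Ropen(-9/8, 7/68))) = Union(Integers, Interval(-9/8, 7/68))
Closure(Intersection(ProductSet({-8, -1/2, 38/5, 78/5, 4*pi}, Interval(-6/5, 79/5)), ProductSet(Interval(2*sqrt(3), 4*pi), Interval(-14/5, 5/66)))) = ProductSet({38/5, 4*pi}, Interval(-6/5, 5/66))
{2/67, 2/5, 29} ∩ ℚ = {2/67, 2/5, 29}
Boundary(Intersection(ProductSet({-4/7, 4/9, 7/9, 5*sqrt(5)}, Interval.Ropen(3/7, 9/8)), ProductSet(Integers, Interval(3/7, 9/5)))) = EmptySet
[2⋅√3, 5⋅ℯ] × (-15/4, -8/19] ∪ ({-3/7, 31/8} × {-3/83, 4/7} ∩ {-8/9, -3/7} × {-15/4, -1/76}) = [2⋅√3, 5⋅ℯ] × (-15/4, -8/19]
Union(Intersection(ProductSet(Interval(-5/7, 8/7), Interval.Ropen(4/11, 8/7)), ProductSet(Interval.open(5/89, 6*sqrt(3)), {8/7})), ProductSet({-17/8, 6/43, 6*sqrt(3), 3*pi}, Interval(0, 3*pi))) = ProductSet({-17/8, 6/43, 6*sqrt(3), 3*pi}, Interval(0, 3*pi))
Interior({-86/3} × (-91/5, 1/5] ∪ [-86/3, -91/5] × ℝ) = (-86/3, -91/5) × ℝ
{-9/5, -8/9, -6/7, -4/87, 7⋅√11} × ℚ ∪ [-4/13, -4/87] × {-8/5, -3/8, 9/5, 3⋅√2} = ({-9/5, -8/9, -6/7, -4/87, 7⋅√11} × ℚ) ∪ ([-4/13, -4/87] × {-8/5, -3/8, 9/5, 3⋅√2})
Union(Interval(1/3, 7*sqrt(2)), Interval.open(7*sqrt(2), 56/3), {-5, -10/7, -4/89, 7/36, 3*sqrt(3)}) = Union({-5, -10/7, -4/89, 7/36}, Interval.Ropen(1/3, 56/3))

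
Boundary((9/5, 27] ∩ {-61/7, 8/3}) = {8/3}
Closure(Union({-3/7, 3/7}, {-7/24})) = {-3/7, -7/24, 3/7}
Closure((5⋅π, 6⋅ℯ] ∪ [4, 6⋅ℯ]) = [4, 6⋅ℯ]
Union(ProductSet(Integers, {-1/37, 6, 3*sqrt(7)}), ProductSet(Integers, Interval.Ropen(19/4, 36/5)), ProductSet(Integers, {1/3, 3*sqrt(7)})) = ProductSet(Integers, Union({-1/37, 1/3, 3*sqrt(7)}, Interval.Ropen(19/4, 36/5)))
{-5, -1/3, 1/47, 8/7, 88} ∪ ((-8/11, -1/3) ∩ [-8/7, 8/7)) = {-5, 1/47, 8/7, 88} ∪ (-8/11, -1/3]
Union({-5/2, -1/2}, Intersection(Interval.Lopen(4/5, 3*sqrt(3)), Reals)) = Union({-5/2, -1/2}, Interval.Lopen(4/5, 3*sqrt(3)))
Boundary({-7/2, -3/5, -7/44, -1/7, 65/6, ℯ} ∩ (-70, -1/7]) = {-7/2, -3/5, -7/44, -1/7}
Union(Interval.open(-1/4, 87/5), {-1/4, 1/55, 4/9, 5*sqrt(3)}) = Interval.Ropen(-1/4, 87/5)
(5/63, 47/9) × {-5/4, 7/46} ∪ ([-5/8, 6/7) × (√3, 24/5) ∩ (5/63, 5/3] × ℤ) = ((5/63, 47/9) × {-5/4, 7/46}) ∪ ((5/63, 6/7) × {2, 3, 4})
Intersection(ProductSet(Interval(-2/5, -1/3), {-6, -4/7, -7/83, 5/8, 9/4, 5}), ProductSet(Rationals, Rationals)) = ProductSet(Intersection(Interval(-2/5, -1/3), Rationals), {-6, -4/7, -7/83, 5/8, 9/4, 5})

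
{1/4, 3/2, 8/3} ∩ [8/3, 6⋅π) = {8/3}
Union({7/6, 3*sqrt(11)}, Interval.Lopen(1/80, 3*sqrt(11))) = Interval.Lopen(1/80, 3*sqrt(11))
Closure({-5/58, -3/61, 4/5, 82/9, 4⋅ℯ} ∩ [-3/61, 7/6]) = {-3/61, 4/5}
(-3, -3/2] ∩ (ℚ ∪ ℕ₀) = ℚ ∩ (-3, -3/2]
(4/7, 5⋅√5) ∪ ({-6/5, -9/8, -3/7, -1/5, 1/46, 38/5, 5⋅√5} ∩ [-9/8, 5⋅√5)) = {-9/8, -3/7, -1/5, 1/46} ∪ (4/7, 5⋅√5)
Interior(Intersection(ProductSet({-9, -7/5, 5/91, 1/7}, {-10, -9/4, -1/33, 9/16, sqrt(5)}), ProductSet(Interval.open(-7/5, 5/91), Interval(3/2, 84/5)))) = EmptySet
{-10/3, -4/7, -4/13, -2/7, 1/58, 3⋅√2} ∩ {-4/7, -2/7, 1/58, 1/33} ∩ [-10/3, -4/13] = {-4/7}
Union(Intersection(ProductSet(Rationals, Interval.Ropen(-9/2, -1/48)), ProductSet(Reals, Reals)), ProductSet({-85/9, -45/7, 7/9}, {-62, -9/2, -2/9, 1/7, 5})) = Union(ProductSet({-85/9, -45/7, 7/9}, {-62, -9/2, -2/9, 1/7, 5}), ProductSet(Rationals, Interval.Ropen(-9/2, -1/48)))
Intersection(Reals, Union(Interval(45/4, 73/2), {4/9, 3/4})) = Union({4/9, 3/4}, Interval(45/4, 73/2))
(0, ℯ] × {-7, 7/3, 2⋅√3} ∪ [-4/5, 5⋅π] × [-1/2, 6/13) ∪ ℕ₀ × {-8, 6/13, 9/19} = (ℕ₀ × {-8, 6/13, 9/19}) ∪ ([-4/5, 5⋅π] × [-1/2, 6/13)) ∪ ((0, ℯ] × {-7, 7/3, 2⋅√3})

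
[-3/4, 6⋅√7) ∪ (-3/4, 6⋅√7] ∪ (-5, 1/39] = (-5, 6⋅√7]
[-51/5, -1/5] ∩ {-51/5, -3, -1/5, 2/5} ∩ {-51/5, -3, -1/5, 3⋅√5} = {-51/5, -3, -1/5}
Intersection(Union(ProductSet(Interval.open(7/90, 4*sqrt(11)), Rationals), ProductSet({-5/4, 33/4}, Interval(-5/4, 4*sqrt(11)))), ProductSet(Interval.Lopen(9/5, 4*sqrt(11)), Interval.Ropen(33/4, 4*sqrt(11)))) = Union(ProductSet({33/4}, Interval.Ropen(33/4, 4*sqrt(11))), ProductSet(Interval.open(9/5, 4*sqrt(11)), Intersection(Interval.Ropen(33/4, 4*sqrt(11)), Rationals)))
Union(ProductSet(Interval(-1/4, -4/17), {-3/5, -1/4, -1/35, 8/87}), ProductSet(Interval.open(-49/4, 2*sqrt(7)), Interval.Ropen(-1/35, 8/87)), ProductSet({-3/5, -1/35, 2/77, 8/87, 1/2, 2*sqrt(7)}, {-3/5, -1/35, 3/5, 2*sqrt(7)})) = Union(ProductSet({-3/5, -1/35, 2/77, 8/87, 1/2, 2*sqrt(7)}, {-3/5, -1/35, 3/5, 2*sqrt(7)}), ProductSet(Interval.open(-49/4, 2*sqrt(7)), Interval.Ropen(-1/35, 8/87)), ProductSet(Interval(-1/4, -4/17), {-3/5, -1/4, -1/35, 8/87}))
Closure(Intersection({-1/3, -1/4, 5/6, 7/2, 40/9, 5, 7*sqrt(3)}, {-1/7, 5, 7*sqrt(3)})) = {5, 7*sqrt(3)}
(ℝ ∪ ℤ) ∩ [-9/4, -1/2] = [-9/4, -1/2]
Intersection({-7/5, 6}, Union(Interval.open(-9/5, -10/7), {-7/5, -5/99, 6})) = {-7/5, 6}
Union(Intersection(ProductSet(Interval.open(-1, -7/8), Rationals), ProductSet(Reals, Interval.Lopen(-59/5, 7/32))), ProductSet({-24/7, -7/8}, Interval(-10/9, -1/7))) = Union(ProductSet({-24/7, -7/8}, Interval(-10/9, -1/7)), ProductSet(Interval.open(-1, -7/8), Intersection(Interval.Lopen(-59/5, 7/32), Rationals)))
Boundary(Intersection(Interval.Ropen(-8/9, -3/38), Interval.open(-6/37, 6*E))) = {-6/37, -3/38}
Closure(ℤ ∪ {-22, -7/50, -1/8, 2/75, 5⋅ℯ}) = ℤ ∪ {-7/50, -1/8, 2/75, 5⋅ℯ}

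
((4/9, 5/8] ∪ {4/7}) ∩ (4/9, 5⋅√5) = (4/9, 5/8]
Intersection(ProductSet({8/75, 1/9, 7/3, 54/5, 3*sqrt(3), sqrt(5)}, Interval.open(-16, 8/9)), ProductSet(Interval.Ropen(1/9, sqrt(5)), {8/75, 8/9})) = ProductSet({1/9}, {8/75})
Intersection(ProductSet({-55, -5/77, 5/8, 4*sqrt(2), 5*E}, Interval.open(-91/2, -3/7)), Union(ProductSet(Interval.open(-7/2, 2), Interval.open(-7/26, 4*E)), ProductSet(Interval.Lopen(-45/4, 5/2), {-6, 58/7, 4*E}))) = ProductSet({-5/77, 5/8}, {-6})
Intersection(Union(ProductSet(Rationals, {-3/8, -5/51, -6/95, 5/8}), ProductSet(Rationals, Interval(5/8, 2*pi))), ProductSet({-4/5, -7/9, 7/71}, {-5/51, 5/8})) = ProductSet({-4/5, -7/9, 7/71}, {-5/51, 5/8})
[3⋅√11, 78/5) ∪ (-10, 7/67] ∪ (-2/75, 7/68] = (-10, 7/67] ∪ [3⋅√11, 78/5)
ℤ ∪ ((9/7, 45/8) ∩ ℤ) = ℤ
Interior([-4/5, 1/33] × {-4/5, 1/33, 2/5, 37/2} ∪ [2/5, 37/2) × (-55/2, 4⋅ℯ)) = (2/5, 37/2) × (-55/2, 4⋅ℯ)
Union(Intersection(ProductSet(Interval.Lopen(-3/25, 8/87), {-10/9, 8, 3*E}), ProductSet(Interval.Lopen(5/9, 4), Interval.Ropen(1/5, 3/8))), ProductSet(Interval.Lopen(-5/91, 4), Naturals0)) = ProductSet(Interval.Lopen(-5/91, 4), Naturals0)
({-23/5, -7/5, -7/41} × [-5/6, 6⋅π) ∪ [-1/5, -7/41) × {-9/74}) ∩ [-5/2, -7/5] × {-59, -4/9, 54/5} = {-7/5} × {-4/9, 54/5}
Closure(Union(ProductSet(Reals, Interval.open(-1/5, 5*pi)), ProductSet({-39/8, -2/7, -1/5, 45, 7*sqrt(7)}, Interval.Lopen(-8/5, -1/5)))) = Union(ProductSet({-39/8, -2/7, -1/5, 45, 7*sqrt(7)}, Interval(-8/5, -1/5)), ProductSet(Reals, Interval(-1/5, 5*pi)))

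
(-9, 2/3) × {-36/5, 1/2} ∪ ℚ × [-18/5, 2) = (ℚ × [-18/5, 2)) ∪ ((-9, 2/3) × {-36/5, 1/2})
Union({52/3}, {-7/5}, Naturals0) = Union({-7/5, 52/3}, Naturals0)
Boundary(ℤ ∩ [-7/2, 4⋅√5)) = {-3, -2, …, 8}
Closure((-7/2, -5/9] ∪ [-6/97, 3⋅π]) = [-7/2, -5/9] ∪ [-6/97, 3⋅π]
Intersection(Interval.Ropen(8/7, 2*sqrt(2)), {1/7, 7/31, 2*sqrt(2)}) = EmptySet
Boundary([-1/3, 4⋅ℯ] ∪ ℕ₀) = {-1/3, 4⋅ℯ} ∪ (ℕ₀ \ (-1/3, 4⋅ℯ))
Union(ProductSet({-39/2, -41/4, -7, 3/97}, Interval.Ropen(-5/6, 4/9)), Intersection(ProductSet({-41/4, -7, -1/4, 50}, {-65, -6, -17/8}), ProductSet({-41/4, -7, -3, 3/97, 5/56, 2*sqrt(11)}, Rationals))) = Union(ProductSet({-41/4, -7}, {-65, -6, -17/8}), ProductSet({-39/2, -41/4, -7, 3/97}, Interval.Ropen(-5/6, 4/9)))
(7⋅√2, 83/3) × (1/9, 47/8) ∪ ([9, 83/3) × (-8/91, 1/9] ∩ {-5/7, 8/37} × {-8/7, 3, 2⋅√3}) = (7⋅√2, 83/3) × (1/9, 47/8)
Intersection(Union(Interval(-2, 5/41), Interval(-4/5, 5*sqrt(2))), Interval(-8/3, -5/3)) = Interval(-2, -5/3)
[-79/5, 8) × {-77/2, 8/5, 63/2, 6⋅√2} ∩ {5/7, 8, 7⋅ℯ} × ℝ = {5/7} × {-77/2, 8/5, 63/2, 6⋅√2}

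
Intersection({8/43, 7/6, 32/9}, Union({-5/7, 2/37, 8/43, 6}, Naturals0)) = {8/43}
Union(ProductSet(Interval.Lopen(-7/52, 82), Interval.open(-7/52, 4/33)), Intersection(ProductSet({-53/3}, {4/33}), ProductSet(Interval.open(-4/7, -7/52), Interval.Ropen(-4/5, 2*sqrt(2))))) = ProductSet(Interval.Lopen(-7/52, 82), Interval.open(-7/52, 4/33))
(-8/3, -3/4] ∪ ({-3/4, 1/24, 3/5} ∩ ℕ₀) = (-8/3, -3/4]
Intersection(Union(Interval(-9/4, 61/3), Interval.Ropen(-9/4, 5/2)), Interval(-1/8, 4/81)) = Interval(-1/8, 4/81)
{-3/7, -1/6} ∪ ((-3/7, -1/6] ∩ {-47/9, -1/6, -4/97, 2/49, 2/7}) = {-3/7, -1/6}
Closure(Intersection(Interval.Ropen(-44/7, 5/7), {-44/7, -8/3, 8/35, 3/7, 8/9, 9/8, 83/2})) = {-44/7, -8/3, 8/35, 3/7}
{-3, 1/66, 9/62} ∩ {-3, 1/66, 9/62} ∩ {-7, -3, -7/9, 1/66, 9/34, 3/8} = {-3, 1/66}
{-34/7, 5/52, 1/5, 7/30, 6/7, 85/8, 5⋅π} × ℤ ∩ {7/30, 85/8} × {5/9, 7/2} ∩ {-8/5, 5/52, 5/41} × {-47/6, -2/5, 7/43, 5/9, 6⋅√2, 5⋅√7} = ∅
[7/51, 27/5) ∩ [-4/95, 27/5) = [7/51, 27/5)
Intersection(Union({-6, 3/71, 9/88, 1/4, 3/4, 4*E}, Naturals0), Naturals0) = Naturals0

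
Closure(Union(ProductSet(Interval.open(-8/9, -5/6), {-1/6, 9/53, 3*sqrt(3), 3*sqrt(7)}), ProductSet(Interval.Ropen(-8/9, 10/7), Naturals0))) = Union(ProductSet(Interval(-8/9, -5/6), {-1/6, 9/53, 3*sqrt(3), 3*sqrt(7)}), ProductSet(Interval(-8/9, 10/7), Naturals0))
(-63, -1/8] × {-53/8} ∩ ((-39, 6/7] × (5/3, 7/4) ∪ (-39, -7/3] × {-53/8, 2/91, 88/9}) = (-39, -7/3] × {-53/8}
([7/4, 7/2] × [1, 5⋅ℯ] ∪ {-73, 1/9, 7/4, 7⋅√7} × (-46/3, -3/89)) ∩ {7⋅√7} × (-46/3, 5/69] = {7⋅√7} × (-46/3, -3/89)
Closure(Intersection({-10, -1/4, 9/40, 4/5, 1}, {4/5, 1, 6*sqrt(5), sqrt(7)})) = {4/5, 1}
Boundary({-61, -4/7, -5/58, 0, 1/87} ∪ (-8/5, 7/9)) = {-61, -8/5, 7/9}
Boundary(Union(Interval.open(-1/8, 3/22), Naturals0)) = Union(Complement(Naturals0, Interval.open(-1/8, 3/22)), {-1/8, 3/22})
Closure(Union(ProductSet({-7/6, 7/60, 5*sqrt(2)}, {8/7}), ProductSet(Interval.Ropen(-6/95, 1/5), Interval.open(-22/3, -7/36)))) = Union(ProductSet({-6/95, 1/5}, Interval(-22/3, -7/36)), ProductSet({-7/6, 7/60, 5*sqrt(2)}, {8/7}), ProductSet(Interval(-6/95, 1/5), {-22/3, -7/36}), ProductSet(Interval.Ropen(-6/95, 1/5), Interval.open(-22/3, -7/36)))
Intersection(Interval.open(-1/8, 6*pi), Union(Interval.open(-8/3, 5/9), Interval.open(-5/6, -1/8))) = Interval.open(-1/8, 5/9)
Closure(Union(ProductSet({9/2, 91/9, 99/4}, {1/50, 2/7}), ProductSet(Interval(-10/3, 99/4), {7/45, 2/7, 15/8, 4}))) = Union(ProductSet({9/2, 91/9, 99/4}, {1/50, 2/7}), ProductSet(Interval(-10/3, 99/4), {7/45, 2/7, 15/8, 4}))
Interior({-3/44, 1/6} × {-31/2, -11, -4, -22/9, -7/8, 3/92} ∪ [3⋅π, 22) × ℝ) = (3⋅π, 22) × ℝ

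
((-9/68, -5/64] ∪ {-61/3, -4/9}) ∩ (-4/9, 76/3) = (-9/68, -5/64]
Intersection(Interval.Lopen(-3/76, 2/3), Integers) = Range(0, 1, 1)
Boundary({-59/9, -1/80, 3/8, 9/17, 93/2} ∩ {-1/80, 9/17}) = {-1/80, 9/17}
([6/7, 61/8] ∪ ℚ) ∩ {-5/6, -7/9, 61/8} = {-5/6, -7/9, 61/8}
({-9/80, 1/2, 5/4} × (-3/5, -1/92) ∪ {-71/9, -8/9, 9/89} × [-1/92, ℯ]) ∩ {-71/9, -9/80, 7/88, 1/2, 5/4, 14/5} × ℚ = ({-71/9} × (ℚ ∩ [-1/92, ℯ])) ∪ ({-9/80, 1/2, 5/4} × (ℚ ∩ (-3/5, -1/92)))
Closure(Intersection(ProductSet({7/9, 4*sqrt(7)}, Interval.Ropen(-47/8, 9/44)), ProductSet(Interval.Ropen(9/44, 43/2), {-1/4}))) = ProductSet({7/9, 4*sqrt(7)}, {-1/4})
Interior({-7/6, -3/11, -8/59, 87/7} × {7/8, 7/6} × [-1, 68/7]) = ∅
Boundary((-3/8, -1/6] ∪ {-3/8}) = {-3/8, -1/6}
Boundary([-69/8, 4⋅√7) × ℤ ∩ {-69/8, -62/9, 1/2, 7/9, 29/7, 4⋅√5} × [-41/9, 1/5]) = {-69/8, -62/9, 1/2, 7/9, 29/7, 4⋅√5} × {-4, -3, …, 0}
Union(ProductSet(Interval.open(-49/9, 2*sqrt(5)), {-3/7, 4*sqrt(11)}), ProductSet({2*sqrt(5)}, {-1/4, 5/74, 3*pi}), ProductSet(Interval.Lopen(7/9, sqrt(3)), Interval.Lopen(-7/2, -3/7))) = Union(ProductSet({2*sqrt(5)}, {-1/4, 5/74, 3*pi}), ProductSet(Interval.open(-49/9, 2*sqrt(5)), {-3/7, 4*sqrt(11)}), ProductSet(Interval.Lopen(7/9, sqrt(3)), Interval.Lopen(-7/2, -3/7)))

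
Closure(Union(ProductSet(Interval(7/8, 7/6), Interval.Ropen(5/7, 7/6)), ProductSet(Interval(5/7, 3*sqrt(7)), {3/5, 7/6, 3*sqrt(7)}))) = Union(ProductSet(Interval(5/7, 3*sqrt(7)), {3/5, 7/6, 3*sqrt(7)}), ProductSet(Interval(7/8, 7/6), Interval(5/7, 7/6)))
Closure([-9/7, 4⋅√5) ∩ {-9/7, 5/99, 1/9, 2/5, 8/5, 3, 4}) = {-9/7, 5/99, 1/9, 2/5, 8/5, 3, 4}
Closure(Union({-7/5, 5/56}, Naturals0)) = Union({-7/5, 5/56}, Naturals0)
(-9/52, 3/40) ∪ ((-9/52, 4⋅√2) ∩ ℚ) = (-9/52, 3/40] ∪ (ℚ ∩ (-9/52, 4⋅√2))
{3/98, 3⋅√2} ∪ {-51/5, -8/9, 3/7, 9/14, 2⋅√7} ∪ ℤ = ℤ ∪ {-51/5, -8/9, 3/98, 3/7, 9/14, 3⋅√2, 2⋅√7}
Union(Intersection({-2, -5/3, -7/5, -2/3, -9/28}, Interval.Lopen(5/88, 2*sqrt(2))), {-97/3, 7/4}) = {-97/3, 7/4}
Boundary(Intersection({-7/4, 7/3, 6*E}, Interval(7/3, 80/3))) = {7/3, 6*E}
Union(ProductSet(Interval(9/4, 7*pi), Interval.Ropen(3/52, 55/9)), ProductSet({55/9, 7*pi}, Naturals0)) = Union(ProductSet({55/9, 7*pi}, Naturals0), ProductSet(Interval(9/4, 7*pi), Interval.Ropen(3/52, 55/9)))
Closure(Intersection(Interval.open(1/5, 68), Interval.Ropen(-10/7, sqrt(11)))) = Interval(1/5, sqrt(11))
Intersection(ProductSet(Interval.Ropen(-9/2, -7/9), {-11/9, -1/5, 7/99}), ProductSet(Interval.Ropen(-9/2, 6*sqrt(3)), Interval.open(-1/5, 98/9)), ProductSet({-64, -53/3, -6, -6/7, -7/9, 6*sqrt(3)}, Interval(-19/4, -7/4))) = EmptySet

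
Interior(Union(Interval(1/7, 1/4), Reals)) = Interval(-oo, oo)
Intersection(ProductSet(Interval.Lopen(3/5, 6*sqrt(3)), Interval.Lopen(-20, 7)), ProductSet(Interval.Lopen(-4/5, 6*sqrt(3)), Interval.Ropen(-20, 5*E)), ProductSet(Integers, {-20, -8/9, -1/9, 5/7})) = ProductSet(Range(1, 11, 1), {-8/9, -1/9, 5/7})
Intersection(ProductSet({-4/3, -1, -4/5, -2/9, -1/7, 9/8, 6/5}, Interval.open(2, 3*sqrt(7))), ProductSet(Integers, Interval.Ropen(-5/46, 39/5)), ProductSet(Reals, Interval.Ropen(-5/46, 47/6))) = ProductSet({-1}, Interval.open(2, 39/5))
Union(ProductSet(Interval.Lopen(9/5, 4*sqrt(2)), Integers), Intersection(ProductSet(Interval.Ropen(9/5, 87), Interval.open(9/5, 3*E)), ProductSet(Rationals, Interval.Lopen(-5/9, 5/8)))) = ProductSet(Interval.Lopen(9/5, 4*sqrt(2)), Integers)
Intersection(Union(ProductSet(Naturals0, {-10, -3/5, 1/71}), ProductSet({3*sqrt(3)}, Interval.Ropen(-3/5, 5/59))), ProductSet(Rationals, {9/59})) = EmptySet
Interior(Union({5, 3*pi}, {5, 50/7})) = EmptySet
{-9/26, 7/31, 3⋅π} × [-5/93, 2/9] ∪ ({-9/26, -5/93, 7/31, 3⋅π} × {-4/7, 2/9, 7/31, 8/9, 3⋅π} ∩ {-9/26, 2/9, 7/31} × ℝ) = ({-9/26, 7/31} × {-4/7, 2/9, 7/31, 8/9, 3⋅π}) ∪ ({-9/26, 7/31, 3⋅π} × [-5/93, 2/9])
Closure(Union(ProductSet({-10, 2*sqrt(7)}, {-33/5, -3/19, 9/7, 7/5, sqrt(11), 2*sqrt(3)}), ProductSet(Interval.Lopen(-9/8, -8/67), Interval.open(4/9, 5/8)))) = Union(ProductSet({-10, 2*sqrt(7)}, {-33/5, -3/19, 9/7, 7/5, sqrt(11), 2*sqrt(3)}), ProductSet({-9/8, -8/67}, Interval(4/9, 5/8)), ProductSet(Interval(-9/8, -8/67), {4/9, 5/8}), ProductSet(Interval.Lopen(-9/8, -8/67), Interval.open(4/9, 5/8)))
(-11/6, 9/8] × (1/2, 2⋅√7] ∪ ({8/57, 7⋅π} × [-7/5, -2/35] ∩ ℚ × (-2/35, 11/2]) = (-11/6, 9/8] × (1/2, 2⋅√7]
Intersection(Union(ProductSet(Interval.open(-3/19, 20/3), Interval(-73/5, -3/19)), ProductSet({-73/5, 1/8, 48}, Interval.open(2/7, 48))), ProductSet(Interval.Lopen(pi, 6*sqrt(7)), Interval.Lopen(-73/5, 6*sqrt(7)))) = ProductSet(Interval.open(pi, 20/3), Interval.Lopen(-73/5, -3/19))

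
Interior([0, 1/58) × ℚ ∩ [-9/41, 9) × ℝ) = ∅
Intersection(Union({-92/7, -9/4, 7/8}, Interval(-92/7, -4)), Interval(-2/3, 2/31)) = EmptySet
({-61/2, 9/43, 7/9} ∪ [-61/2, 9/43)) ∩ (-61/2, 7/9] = (-61/2, 9/43] ∪ {7/9}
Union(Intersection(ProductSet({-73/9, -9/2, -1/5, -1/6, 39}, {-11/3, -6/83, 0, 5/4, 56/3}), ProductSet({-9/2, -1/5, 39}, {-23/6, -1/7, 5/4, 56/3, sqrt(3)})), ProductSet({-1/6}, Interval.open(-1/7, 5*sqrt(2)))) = Union(ProductSet({-1/6}, Interval.open(-1/7, 5*sqrt(2))), ProductSet({-9/2, -1/5, 39}, {5/4, 56/3}))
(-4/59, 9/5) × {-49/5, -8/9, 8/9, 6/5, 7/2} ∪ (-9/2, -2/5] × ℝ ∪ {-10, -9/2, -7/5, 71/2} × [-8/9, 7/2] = ((-9/2, -2/5] × ℝ) ∪ ({-10, -9/2, -7/5, 71/2} × [-8/9, 7/2]) ∪ ((-4/59, 9/5) × {-49/5, -8/9, 8/9, 6/5, 7/2})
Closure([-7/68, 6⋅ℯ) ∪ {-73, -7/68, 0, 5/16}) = {-73} ∪ [-7/68, 6⋅ℯ]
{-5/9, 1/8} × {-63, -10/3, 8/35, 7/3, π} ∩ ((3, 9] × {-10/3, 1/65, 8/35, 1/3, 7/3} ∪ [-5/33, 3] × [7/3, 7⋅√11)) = {1/8} × {7/3, π}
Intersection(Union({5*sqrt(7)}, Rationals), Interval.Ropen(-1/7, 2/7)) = Intersection(Interval.Ropen(-1/7, 2/7), Rationals)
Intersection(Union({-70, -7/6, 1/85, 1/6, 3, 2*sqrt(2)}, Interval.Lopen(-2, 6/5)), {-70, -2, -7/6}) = {-70, -7/6}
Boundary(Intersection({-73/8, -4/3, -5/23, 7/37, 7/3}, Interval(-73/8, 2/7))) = {-73/8, -4/3, -5/23, 7/37}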